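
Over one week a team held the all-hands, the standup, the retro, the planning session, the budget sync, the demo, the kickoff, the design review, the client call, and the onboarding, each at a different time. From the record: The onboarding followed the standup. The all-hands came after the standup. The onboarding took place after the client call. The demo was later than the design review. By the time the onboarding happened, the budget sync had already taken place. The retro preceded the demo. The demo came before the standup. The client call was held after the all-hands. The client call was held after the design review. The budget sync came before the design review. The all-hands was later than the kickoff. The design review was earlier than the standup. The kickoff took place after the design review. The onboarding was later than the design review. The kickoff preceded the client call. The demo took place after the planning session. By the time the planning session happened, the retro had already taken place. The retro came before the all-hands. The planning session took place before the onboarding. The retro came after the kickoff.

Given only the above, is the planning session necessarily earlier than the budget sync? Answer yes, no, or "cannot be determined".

no

Tracing the constraints gives the budget sync → the design review → the kickoff → the retro → the planning session, so the budget sync must come before the planning session.
That means the planning session cannot be before the budget sync.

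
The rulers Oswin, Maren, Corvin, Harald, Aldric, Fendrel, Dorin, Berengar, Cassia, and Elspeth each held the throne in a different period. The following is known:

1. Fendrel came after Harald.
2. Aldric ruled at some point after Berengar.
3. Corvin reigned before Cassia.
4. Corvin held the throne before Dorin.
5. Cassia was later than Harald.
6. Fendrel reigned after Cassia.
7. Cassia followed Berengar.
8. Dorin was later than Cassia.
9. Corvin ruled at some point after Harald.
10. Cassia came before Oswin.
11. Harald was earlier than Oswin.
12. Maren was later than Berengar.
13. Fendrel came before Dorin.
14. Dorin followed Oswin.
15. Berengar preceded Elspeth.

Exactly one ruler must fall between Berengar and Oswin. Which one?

Cassia

Tracing the constraints gives Berengar → Cassia → Oswin, so Cassia sits after Berengar and before Oswin.
No other ruler is forced both after Berengar and before Oswin.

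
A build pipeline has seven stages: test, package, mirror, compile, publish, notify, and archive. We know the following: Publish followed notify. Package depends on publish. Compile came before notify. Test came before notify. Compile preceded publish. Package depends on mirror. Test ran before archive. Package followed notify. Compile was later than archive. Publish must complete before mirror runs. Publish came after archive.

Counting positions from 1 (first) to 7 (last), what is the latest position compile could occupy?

Compile must come before mirror, notify, package, and publish — 4 stages forced after it.
Everything else can be placed before compile in some valid order, so compile can sit as late as position 7 − 4 = 3.

3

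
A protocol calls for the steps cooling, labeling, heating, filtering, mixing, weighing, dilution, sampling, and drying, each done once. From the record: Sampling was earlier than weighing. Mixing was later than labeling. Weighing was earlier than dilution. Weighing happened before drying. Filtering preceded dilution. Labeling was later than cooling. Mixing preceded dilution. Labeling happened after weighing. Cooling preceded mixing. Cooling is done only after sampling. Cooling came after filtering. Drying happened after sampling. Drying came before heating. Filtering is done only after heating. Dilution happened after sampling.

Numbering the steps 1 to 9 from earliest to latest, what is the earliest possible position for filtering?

Drying, heating, sampling, and weighing must all come before filtering — 4 forced predecessors.
Nothing else is forced ahead of filtering, so its earliest slot is position 4 + 1 = 5.

5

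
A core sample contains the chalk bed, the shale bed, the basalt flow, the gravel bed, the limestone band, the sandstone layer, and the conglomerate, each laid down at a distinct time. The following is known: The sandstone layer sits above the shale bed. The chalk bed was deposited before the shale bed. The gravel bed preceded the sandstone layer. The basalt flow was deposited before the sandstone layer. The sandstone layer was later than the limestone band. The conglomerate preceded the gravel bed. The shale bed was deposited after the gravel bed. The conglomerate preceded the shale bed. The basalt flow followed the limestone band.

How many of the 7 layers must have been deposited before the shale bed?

3

Directly stated before the shale bed: the chalk bed, the conglomerate, and the gravel bed.
No chain forces the sandstone layer (or any of the others) ahead of the shale bed.
That's the chalk bed, the conglomerate, and the gravel bed — 3 in all.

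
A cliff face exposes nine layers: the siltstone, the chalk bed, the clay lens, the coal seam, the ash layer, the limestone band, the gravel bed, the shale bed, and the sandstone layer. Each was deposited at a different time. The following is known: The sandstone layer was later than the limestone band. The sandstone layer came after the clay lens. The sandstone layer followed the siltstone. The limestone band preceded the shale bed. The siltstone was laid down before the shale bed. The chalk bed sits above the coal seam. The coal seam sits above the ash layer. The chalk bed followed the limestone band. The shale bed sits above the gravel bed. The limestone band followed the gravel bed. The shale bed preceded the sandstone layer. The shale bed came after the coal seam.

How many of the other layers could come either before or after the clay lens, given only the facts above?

7

Forced after the clay lens: the sandstone layer.
That leaves the ash layer, the chalk bed, the coal seam, the gravel bed, the limestone band, the shale bed, and the siltstone with no forced order relative to the clay lens — 7.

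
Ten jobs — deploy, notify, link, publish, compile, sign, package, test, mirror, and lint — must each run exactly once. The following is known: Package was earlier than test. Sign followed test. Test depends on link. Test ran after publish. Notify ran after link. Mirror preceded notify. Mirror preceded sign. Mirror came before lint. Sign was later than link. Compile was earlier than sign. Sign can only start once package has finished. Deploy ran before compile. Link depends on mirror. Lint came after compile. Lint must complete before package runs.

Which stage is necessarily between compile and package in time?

Tracing the constraints gives compile → lint → package, so lint sits after compile and before package.
No other stage is forced both after compile and before package.

lint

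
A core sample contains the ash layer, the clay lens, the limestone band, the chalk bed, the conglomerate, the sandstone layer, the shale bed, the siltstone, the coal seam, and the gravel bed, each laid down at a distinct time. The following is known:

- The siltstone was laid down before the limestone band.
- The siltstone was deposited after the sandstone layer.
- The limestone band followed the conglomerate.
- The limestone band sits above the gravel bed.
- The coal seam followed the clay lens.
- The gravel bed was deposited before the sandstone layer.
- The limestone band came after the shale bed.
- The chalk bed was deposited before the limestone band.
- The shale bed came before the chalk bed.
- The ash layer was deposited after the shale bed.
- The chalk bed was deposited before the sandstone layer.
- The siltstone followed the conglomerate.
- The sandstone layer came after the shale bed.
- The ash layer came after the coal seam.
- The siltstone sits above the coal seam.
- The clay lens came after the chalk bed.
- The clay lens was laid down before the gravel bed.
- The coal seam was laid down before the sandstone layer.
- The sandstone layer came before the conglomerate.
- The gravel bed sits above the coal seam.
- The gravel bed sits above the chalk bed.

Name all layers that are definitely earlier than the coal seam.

Directly stated before the coal seam: the clay lens.
The chalk bed reaches the coal seam via the chalk bed → the clay lens → the coal seam.
The shale bed reaches the coal seam via the shale bed → the chalk bed → the clay lens → the coal seam.
No chain forces the limestone band (or any of the others) ahead of the coal seam.

the chalk bed, the clay lens, the shale bed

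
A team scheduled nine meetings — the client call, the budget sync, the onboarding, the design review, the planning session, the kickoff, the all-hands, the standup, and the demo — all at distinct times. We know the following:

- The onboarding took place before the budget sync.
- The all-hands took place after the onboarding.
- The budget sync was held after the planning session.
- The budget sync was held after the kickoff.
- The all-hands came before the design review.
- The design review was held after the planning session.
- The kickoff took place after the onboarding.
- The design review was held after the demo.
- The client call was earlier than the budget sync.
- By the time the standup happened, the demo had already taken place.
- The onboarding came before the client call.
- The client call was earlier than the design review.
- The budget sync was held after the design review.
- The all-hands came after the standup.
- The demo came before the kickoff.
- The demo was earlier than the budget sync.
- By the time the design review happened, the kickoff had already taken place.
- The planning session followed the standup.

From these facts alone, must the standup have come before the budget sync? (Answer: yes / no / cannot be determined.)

yes

Chain the constraints: the standup → the planning session → the budget sync. Each link is directly stated, so the standup comes before the budget sync.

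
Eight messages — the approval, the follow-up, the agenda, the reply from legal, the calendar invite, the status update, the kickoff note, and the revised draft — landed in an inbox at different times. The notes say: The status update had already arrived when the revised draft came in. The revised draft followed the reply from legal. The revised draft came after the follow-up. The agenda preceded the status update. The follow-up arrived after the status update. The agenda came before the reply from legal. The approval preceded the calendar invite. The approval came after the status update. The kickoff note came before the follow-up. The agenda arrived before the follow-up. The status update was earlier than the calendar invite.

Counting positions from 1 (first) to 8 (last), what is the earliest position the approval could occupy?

3

The agenda and the status update must both come before the approval — 2 forced predecessors.
Nothing else is forced ahead of the approval, so its earliest slot is position 2 + 1 = 3.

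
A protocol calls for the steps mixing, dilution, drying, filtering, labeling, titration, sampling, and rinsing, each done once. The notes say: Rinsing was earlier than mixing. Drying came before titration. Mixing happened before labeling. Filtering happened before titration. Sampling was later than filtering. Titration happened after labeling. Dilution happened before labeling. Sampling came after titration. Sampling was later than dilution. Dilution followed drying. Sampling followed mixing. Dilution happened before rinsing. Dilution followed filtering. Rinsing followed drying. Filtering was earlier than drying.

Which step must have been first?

Filtering has a chain of constraints placing it before every other step, so filtering must be first.

filtering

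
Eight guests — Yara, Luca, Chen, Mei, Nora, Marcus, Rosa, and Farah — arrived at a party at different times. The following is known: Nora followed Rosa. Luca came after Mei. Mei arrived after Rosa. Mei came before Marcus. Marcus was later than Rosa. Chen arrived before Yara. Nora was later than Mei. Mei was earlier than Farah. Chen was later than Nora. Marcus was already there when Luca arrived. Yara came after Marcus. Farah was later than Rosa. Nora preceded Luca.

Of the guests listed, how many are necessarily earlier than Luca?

4

Directly stated before Luca: Marcus, Mei, and Nora.
Rosa reaches Luca via Rosa → Nora → Luca.
No chain forces Farah (or any of the others) ahead of Luca.
That's Marcus, Mei, Nora, and Rosa — 4 in all.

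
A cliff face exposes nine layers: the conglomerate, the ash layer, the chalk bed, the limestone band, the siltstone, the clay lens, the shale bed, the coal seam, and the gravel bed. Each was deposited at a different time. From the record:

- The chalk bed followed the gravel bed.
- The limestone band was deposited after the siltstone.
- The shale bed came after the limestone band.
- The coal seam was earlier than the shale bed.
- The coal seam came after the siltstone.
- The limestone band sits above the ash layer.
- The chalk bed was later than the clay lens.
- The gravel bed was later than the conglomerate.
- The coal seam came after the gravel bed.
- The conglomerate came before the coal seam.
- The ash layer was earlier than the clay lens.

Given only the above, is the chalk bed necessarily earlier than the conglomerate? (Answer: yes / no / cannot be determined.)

Tracing the constraints gives the conglomerate → the gravel bed → the chalk bed, so the conglomerate must come before the chalk bed.
That means the chalk bed cannot be before the conglomerate.

no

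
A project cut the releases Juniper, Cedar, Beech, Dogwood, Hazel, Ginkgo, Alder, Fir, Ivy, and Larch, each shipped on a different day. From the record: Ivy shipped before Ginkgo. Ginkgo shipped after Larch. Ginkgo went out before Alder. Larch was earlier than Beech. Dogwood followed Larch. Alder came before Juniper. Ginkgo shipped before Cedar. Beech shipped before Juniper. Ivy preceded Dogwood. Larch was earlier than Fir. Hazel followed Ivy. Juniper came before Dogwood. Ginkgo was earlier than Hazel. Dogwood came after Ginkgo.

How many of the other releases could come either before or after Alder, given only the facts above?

Forced before Alder: Ginkgo, Ivy, and Larch; forced after Alder: Dogwood and Juniper.
That leaves Beech, Cedar, Fir, and Hazel with no forced order relative to Alder — 4.

4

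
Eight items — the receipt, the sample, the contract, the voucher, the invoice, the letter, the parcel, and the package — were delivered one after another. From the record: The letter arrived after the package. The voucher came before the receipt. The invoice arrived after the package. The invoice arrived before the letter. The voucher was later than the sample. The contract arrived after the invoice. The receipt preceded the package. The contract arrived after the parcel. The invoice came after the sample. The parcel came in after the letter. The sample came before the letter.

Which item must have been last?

Every other item has a chain of constraints placing it before the contract, so the contract is last.

the contract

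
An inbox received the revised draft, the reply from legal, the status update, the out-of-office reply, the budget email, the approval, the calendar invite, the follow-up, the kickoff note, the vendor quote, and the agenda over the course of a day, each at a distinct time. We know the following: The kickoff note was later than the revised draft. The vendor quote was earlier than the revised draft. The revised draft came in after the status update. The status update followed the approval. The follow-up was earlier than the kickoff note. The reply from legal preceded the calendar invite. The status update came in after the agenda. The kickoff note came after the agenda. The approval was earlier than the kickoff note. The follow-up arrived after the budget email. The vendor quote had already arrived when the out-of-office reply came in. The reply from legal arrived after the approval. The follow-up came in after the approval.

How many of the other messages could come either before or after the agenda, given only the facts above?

7

Forced after the agenda: the kickoff note, the revised draft, and the status update.
That leaves the approval, the budget email, the calendar invite, the follow-up, the out-of-office reply, the reply from legal, and the vendor quote with no forced order relative to the agenda — 7.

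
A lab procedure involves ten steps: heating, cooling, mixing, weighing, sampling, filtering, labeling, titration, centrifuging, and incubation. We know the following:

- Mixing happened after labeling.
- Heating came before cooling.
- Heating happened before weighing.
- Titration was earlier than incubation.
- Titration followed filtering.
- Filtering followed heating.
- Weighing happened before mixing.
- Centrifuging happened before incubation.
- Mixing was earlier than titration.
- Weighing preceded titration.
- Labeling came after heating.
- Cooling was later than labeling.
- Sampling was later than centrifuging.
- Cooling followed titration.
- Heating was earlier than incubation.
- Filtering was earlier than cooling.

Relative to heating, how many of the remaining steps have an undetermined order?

2

Forced after heating: cooling, filtering, incubation, labeling, mixing, titration, and weighing.
That leaves centrifuging and sampling with no forced order relative to heating — 2.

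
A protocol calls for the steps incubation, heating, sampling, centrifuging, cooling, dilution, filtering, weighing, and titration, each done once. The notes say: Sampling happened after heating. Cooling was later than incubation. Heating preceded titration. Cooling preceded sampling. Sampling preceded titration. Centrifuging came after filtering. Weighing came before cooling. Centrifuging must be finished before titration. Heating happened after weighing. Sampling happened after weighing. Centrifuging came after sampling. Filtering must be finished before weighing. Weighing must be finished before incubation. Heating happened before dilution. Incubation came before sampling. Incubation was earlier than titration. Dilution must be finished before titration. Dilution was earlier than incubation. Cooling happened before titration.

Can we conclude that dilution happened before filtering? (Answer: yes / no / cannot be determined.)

no

Tracing the constraints gives filtering → weighing → heating → dilution, so filtering must come before dilution.
That means dilution cannot be before filtering.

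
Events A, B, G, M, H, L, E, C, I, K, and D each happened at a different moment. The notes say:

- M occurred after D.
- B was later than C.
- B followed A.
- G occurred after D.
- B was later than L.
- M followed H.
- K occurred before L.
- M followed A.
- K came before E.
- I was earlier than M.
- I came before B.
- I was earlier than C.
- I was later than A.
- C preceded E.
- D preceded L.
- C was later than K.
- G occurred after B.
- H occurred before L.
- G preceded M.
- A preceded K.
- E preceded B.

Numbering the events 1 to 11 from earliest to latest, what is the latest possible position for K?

K must come before B, C, E, G, L, and M — 6 events forced after it.
Everything else can be placed before K in some valid order, so K can sit as late as position 11 − 6 = 5.

5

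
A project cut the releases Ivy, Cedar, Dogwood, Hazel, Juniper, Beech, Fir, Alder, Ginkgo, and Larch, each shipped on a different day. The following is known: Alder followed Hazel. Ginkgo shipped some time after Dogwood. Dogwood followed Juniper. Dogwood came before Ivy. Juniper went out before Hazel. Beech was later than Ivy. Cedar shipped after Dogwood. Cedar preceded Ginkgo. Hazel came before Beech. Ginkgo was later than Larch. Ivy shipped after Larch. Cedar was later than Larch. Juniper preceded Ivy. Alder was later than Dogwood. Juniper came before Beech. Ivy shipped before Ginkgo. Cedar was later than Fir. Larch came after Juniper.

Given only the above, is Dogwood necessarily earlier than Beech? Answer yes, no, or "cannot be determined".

yes

Chain the constraints: Dogwood → Ivy → Beech. Each link is directly stated, so Dogwood comes before Beech.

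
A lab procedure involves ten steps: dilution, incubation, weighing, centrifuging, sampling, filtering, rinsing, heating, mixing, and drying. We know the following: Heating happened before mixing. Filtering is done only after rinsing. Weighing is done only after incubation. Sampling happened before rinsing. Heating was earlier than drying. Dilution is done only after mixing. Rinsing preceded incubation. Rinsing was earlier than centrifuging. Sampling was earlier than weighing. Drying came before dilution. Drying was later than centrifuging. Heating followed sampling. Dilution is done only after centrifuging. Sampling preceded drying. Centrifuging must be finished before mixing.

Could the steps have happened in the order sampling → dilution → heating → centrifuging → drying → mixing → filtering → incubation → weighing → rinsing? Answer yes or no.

The constraints require drying before dilution, but in the proposed sequence dilution appears ahead of drying. That one violation is enough.

no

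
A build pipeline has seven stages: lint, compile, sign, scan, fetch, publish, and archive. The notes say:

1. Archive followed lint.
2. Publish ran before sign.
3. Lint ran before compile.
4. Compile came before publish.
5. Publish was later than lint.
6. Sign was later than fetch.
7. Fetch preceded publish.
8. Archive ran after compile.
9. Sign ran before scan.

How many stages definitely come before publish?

3

Directly stated before publish: compile, fetch, and lint.
No chain forces archive (or any of the others) ahead of publish.
That's compile, fetch, and lint — 3 in all.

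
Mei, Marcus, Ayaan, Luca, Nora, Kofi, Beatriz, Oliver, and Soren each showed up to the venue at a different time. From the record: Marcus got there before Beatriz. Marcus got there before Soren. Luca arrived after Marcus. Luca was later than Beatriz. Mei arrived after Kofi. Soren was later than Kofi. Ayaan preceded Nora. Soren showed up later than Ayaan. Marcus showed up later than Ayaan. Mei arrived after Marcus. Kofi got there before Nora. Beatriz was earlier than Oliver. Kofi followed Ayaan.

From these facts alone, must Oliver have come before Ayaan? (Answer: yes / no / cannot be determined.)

no

Tracing the constraints gives Ayaan → Marcus → Beatriz → Oliver, so Ayaan must come before Oliver.
That means Oliver cannot be before Ayaan.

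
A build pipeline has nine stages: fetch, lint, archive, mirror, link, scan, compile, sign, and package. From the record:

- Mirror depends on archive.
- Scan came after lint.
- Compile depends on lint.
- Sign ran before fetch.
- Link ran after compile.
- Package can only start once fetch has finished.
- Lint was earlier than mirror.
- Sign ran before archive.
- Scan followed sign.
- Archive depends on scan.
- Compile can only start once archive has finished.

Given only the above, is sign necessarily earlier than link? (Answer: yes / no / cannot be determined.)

Chain the constraints: sign → archive → compile → link. Each link is directly stated, so sign comes before link.

yes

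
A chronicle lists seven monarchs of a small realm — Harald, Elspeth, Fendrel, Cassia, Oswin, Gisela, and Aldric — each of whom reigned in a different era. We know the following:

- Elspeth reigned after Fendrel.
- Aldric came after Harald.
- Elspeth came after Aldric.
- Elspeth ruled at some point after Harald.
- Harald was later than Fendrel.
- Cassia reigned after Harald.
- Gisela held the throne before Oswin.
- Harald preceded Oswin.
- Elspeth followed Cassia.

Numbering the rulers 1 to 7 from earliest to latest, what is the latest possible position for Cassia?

6

Cassia must come before Elspeth — 1 ruler forced after them.
Everything else can be placed before Cassia in some valid order, so Cassia can sit as late as position 7 − 1 = 6.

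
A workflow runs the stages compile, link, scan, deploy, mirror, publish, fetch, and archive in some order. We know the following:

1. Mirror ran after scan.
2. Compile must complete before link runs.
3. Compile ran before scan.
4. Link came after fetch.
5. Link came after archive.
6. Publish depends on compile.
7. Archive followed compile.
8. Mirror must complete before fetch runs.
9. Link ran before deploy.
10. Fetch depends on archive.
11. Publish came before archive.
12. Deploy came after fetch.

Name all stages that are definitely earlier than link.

archive, compile, fetch, mirror, publish, scan

Directly stated before link: archive, compile, and fetch.
Mirror reaches link via mirror → fetch → link.
Publish reaches link via publish → archive → link.
Scan reaches link via scan → mirror → fetch → link.
No chain forces deploy ahead of link.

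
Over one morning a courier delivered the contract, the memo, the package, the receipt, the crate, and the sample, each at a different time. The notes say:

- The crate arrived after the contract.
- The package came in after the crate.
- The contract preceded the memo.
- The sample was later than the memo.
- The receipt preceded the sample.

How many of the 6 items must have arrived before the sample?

3

Directly stated before the sample: the memo and the receipt.
The contract reaches the sample via the contract → the memo → the sample.
No chain forces the crate (or any of the others) ahead of the sample.
That's the contract, the memo, and the receipt — 3 in all.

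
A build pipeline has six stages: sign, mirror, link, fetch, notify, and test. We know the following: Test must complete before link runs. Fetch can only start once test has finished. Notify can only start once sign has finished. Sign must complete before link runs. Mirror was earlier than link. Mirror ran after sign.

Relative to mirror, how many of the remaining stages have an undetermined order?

Forced before mirror: sign; forced after mirror: link.
That leaves fetch, notify, and test with no forced order relative to mirror — 3.

3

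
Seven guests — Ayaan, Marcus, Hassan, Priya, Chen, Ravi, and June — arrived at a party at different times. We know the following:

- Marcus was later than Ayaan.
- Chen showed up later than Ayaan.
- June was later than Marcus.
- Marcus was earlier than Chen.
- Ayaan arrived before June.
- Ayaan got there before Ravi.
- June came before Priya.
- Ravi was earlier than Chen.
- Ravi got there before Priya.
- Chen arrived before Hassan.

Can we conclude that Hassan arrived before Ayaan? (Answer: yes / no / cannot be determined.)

Tracing the constraints gives Ayaan → Chen → Hassan, so Ayaan must come before Hassan.
That means Hassan cannot be before Ayaan.

no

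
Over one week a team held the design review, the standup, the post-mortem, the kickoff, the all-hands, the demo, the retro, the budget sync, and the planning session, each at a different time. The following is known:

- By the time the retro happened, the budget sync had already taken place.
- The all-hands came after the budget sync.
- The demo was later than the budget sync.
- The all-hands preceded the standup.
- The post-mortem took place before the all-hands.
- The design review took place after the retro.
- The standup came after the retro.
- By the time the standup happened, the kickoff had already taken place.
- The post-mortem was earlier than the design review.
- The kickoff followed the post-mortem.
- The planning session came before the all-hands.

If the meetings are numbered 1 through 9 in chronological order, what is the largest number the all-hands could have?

The all-hands must come before the standup — 1 meeting forced after it.
Everything else can be placed before the all-hands in some valid order, so the all-hands can sit as late as position 9 − 1 = 8.

8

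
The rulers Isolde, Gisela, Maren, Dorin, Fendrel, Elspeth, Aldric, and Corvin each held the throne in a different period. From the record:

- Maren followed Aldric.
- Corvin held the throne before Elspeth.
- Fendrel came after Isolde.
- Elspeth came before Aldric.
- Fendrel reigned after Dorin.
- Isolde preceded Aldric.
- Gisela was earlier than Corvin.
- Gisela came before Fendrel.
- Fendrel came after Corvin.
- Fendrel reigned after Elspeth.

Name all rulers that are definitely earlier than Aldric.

Directly stated before Aldric: Elspeth and Isolde.
Corvin reaches Aldric via Corvin → Elspeth → Aldric.
Gisela reaches Aldric via Gisela → Corvin → Elspeth → Aldric.

Corvin, Elspeth, Gisela, Isolde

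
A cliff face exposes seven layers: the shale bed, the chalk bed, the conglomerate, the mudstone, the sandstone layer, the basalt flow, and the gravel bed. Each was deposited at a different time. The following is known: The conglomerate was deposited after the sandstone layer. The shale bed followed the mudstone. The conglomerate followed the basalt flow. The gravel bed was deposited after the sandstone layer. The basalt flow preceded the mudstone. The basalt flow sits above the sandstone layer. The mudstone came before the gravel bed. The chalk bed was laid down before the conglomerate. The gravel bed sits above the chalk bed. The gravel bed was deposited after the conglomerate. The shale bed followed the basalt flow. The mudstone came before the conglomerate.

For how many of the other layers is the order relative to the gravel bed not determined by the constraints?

1

Forced before the gravel bed: the basalt flow, the chalk bed, the conglomerate, the mudstone, and the sandstone layer.
That leaves the shale bed with no forced order relative to the gravel bed — 1.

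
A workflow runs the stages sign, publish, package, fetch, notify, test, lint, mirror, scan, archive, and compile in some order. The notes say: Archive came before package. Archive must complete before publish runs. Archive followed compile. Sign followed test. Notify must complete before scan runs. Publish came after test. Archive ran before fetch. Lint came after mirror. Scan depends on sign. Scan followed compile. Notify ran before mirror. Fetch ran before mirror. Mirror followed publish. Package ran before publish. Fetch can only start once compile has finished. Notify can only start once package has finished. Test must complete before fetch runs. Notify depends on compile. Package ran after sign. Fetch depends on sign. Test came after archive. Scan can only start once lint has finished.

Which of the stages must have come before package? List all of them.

Directly stated before package: archive and sign.
Compile reaches package via compile → archive → package.
Test reaches package via test → sign → package.
No chain forces fetch (or any of the others) ahead of package.

archive, compile, sign, test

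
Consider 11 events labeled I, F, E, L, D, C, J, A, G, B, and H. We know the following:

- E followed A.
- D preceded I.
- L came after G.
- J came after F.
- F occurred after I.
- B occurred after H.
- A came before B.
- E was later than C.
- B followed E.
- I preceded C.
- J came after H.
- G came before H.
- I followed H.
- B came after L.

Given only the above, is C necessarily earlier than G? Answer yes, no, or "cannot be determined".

Tracing the constraints gives G → H → I → C, so G must come before C.
That means C cannot be before G.

no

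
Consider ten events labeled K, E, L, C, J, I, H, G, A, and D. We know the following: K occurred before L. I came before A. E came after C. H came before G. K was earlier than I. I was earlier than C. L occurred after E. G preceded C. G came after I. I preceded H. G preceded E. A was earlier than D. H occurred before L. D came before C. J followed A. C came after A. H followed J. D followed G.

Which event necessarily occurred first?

K

K has a chain of constraints placing it before every other event, so K must be first.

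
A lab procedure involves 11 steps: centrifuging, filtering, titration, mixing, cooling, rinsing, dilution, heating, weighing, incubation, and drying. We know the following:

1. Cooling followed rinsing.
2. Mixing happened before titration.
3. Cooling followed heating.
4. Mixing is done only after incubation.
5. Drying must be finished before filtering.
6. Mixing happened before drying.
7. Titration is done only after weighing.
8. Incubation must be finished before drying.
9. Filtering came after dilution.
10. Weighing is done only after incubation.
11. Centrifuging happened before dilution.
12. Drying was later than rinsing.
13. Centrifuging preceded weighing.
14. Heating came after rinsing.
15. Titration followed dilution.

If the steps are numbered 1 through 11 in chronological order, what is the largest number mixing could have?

Mixing must come before drying, filtering, and titration — 3 steps forced after it.
Everything else can be placed before mixing in some valid order, so mixing can sit as late as position 11 − 3 = 8.

8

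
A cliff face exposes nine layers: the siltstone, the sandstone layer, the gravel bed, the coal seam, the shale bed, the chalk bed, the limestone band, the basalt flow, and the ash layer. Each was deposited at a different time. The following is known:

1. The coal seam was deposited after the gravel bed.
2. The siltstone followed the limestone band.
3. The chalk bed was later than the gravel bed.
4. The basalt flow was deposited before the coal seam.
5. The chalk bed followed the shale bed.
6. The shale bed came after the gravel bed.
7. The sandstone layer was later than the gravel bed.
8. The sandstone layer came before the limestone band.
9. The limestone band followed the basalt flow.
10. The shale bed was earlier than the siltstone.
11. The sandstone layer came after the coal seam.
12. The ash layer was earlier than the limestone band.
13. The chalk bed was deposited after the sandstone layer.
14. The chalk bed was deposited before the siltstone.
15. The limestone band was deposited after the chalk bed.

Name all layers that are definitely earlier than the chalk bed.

Directly stated before the chalk bed: the gravel bed, the sandstone layer, and the shale bed.
The basalt flow reaches the chalk bed via the basalt flow → the coal seam → the sandstone layer → the chalk bed.
The coal seam reaches the chalk bed via the coal seam → the sandstone layer → the chalk bed.
No chain forces the ash layer (or any of the others) ahead of the chalk bed.

the basalt flow, the coal seam, the gravel bed, the sandstone layer, the shale bed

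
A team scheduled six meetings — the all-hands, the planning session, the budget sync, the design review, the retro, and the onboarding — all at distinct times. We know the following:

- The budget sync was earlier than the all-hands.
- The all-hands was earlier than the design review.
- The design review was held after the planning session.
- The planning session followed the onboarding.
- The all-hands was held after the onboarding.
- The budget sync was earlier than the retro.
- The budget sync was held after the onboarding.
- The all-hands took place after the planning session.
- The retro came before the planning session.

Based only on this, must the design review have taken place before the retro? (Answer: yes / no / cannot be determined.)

Tracing the constraints gives the retro → the planning session → the design review, so the retro must come before the design review.
That means the design review cannot be before the retro.

no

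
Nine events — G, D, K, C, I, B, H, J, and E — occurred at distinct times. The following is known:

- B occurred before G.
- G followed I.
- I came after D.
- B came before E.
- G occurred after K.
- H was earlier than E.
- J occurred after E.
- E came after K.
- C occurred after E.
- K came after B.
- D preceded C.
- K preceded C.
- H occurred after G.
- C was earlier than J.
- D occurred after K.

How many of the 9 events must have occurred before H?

Directly stated before H: G.
B reaches H via B → G → H.
D reaches H via D → I → G → H.
I reaches H via I → G → H.
Likewise K reaches H by chaining the stated constraints.
That's B, D, G, I, and K — 5 in all.

5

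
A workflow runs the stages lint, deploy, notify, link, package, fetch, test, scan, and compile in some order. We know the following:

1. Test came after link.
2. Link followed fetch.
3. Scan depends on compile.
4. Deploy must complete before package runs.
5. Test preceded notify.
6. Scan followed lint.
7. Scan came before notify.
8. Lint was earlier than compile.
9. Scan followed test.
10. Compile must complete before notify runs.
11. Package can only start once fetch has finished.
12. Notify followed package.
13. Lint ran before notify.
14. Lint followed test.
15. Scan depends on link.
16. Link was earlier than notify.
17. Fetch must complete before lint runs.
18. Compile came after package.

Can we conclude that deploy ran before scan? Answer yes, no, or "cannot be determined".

Chain the constraints: deploy → package → compile → scan. Each link is directly stated, so deploy comes before scan.

yes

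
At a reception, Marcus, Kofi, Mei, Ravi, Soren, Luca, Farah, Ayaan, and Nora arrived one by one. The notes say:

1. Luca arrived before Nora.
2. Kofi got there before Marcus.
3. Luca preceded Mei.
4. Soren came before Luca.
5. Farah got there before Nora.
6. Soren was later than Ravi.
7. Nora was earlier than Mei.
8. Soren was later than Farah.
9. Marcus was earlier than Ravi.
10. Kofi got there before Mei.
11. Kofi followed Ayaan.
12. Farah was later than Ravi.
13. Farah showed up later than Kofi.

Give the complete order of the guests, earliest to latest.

The constraints fix every adjacent pair, so only one ordering works:
Ayaan → Kofi → Marcus → Ravi → Farah → Soren → Luca → Nora → Mei.

Ayaan, Kofi, Marcus, Ravi, Farah, Soren, Luca, Nora, Mei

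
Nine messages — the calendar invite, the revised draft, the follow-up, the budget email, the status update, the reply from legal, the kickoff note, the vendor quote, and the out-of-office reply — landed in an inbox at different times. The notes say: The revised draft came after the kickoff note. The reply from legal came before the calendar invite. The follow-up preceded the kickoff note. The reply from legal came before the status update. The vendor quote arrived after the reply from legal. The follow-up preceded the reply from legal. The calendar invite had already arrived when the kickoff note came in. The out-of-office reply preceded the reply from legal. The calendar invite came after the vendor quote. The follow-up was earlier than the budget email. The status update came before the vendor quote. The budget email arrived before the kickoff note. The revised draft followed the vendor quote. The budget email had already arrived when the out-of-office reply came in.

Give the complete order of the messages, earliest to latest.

the follow-up, the budget email, the out-of-office reply, the reply from legal, the status update, the vendor quote, the calendar invite, the kickoff note, the revised draft

The constraints fix every adjacent pair, so only one ordering works:
the follow-up → the budget email → the out-of-office reply → the reply from legal → the status update → the vendor quote → the calendar invite → the kickoff note → the revised draft.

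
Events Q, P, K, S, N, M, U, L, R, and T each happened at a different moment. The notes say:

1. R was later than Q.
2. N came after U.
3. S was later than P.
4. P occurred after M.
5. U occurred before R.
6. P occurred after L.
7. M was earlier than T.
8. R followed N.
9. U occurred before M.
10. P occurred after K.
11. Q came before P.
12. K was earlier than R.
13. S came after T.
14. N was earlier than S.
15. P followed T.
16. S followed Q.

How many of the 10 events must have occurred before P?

6

Directly stated before P: K, L, M, Q, and T.
U reaches P via U → M → P.
That's K, L, M, Q, T, and U — 6 in all.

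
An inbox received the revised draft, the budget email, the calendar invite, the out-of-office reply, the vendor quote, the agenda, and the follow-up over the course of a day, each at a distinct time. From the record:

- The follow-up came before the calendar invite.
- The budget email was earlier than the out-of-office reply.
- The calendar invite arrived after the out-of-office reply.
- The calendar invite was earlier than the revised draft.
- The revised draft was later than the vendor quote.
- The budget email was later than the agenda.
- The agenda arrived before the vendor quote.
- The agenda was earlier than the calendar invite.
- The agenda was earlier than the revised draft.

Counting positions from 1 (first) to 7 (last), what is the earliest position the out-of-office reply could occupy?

The agenda and the budget email must both come before the out-of-office reply — 2 forced predecessors.
Nothing else is forced ahead of the out-of-office reply, so its earliest slot is position 2 + 1 = 3.

3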